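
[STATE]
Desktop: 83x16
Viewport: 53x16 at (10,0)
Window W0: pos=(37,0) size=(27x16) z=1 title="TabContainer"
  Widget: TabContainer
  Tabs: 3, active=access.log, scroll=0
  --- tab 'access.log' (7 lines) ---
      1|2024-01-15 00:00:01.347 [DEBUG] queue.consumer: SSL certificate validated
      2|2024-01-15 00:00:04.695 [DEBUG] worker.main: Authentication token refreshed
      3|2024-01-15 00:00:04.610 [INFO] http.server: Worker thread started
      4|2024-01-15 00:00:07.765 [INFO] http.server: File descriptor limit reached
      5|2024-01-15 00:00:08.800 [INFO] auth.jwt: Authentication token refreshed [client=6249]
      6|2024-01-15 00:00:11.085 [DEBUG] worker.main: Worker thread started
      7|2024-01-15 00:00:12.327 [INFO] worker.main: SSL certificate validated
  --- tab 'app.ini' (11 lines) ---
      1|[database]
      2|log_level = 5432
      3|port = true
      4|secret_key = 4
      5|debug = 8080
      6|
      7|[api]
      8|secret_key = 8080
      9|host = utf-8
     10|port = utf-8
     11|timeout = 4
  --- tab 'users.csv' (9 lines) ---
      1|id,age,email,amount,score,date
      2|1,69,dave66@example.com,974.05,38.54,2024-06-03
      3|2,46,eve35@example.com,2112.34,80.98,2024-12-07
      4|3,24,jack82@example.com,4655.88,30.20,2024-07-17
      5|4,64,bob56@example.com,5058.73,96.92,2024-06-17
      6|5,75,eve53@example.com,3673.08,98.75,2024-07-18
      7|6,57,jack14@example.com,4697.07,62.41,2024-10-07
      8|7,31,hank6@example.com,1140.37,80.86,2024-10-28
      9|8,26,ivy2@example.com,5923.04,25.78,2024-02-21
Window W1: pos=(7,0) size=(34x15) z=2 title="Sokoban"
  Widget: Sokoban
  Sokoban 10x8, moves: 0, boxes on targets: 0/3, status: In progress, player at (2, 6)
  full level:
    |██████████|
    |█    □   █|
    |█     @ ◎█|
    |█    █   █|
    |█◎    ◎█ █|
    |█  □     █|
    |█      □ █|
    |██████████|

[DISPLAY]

━━━━━━━━━━━━━━━━━━━━━━━━━━━━━━┓━━━━━━━━━━━━━━━━━━━━━━
okoban                        ┃bContainer            
──────────────────────────────┨──────────────────────
████████                      ┃cess.log]│ app.ini │ u
   □   █                      ┃──────────────────────
    @ ◎█                      ┃4-01-15 00:00:01.347 [
   █   █                      ┃4-01-15 00:00:04.695 [
    ◎█ █                      ┃4-01-15 00:00:04.610 [
 □     █                      ┃4-01-15 00:00:07.765 [
     □ █                      ┃4-01-15 00:00:08.800 [
████████                      ┃4-01-15 00:00:11.085 [
ves: 0  0/3                   ┃4-01-15 00:00:12.327 [
                              ┃                      
                              ┃                      
━━━━━━━━━━━━━━━━━━━━━━━━━━━━━━┛                      
                           ┗━━━━━━━━━━━━━━━━━━━━━━━━━


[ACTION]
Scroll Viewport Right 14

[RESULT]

━━━━━━━━━━━━━━━━┓━━━━━━━━━━━━━━━━━━━━━━┓             
                ┃bContainer            ┃             
────────────────┨──────────────────────┨             
                ┃cess.log]│ app.ini │ u┃             
                ┃──────────────────────┃             
                ┃4-01-15 00:00:01.347 [┃             
                ┃4-01-15 00:00:04.695 [┃             
                ┃4-01-15 00:00:04.610 [┃             
                ┃4-01-15 00:00:07.765 [┃             
                ┃4-01-15 00:00:08.800 [┃             
                ┃4-01-15 00:00:11.085 [┃             
                ┃4-01-15 00:00:12.327 [┃             
                ┃                      ┃             
                ┃                      ┃             
━━━━━━━━━━━━━━━━┛                      ┃             
             ┗━━━━━━━━━━━━━━━━━━━━━━━━━┛             


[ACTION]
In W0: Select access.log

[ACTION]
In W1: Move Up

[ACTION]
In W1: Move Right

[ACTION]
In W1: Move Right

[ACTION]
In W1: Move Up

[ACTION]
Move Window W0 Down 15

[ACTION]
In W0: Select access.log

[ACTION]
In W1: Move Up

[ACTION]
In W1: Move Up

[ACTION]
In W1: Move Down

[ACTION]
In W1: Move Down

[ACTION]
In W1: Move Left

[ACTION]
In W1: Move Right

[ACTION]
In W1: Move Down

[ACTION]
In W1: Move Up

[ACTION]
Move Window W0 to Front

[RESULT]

━━━━━━━━━━━━━┏━━━━━━━━━━━━━━━━━━━━━━━━━┓             
             ┃ TabContainer            ┃             
─────────────┠─────────────────────────┨             
             ┃[access.log]│ app.ini │ u┃             
             ┃─────────────────────────┃             
             ┃2024-01-15 00:00:01.347 [┃             
             ┃2024-01-15 00:00:04.695 [┃             
             ┃2024-01-15 00:00:04.610 [┃             
             ┃2024-01-15 00:00:07.765 [┃             
             ┃2024-01-15 00:00:08.800 [┃             
             ┃2024-01-15 00:00:11.085 [┃             
             ┃2024-01-15 00:00:12.327 [┃             
             ┃                         ┃             
             ┃                         ┃             
━━━━━━━━━━━━━┃                         ┃             
             ┗━━━━━━━━━━━━━━━━━━━━━━━━━┛             


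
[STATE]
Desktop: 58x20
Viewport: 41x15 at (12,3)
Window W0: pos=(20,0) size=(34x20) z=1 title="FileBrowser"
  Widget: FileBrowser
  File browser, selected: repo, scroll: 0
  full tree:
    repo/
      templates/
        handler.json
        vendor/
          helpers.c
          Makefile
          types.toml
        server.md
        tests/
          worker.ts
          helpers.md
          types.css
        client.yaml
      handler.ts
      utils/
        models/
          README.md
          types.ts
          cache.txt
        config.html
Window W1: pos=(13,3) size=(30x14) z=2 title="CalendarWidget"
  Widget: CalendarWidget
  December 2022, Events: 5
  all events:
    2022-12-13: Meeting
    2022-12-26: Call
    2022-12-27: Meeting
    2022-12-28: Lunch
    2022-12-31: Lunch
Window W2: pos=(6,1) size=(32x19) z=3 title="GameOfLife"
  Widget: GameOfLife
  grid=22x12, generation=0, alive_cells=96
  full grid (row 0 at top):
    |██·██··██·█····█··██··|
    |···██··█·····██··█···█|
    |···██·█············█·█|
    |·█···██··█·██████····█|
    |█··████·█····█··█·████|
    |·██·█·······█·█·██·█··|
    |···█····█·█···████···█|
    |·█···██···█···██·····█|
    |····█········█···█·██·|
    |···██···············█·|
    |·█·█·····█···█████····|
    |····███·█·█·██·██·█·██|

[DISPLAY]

─────────────────────────┨━━━━┓          
0                        ┃    ┃          
··██·█····█··██··        ┃────┨          
··█·····██··█···█        ┃    ┃          
·█············█·█        ┃    ┃          
██··█·██████····█        ┃    ┃          
██·█····█··█·████        ┃    ┃          
·······█·█·██·█··        ┃    ┃          
···█·█···████···█        ┃    ┃          
██···█···██·····█        ┃    ┃          
········█···█·██·        ┃    ┃          
···············█·        ┃    ┃          
····█···█████····        ┃    ┃          
██·█·█·██·██·█·██        ┃━━━━┛          
                         ┃               


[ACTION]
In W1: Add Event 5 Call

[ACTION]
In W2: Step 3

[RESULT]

─────────────────────────┨━━━━┓          
3                        ┃    ┃          
█················        ┃────┨          
██···············        ┃    ┃          
█·······█··█·█·█·        ┃    ┃          
·█·█···███·█·█··█        ┃    ┃          
·███···█·█·█··█·█        ┃    ┃          
█··········███··█        ┃    ┃          
██·········███·██        ┃    ┃          
···········██···█        ┃    ┃          
·······█████·····        ┃    ┃          
·······███·······        ┃    ┃          
···········██····        ┃    ┃          
·················        ┃━━━━┛          
                         ┃               


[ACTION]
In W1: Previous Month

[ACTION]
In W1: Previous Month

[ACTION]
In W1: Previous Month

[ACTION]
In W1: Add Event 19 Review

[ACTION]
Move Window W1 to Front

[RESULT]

─┏━━━━━━━━━━━━━━━━━━━━━━━━━━━━┓          
3┃ CalendarWidget             ┃          
█┠────────────────────────────┨          
█┃       September 2022       ┃          
█┃Mo Tu We Th Fr Sa Su        ┃          
·┃          1  2  3  4        ┃          
·┃ 5  6  7  8  9 10 11        ┃          
█┃12 13 14 15 16 17 18        ┃          
█┃19* 20 21 22 23 24 25       ┃          
·┃26 27 28 29 30              ┃          
·┃                            ┃          
·┃                            ┃          
·┃                            ┃          
·┗━━━━━━━━━━━━━━━━━━━━━━━━━━━━┛          
                         ┃               


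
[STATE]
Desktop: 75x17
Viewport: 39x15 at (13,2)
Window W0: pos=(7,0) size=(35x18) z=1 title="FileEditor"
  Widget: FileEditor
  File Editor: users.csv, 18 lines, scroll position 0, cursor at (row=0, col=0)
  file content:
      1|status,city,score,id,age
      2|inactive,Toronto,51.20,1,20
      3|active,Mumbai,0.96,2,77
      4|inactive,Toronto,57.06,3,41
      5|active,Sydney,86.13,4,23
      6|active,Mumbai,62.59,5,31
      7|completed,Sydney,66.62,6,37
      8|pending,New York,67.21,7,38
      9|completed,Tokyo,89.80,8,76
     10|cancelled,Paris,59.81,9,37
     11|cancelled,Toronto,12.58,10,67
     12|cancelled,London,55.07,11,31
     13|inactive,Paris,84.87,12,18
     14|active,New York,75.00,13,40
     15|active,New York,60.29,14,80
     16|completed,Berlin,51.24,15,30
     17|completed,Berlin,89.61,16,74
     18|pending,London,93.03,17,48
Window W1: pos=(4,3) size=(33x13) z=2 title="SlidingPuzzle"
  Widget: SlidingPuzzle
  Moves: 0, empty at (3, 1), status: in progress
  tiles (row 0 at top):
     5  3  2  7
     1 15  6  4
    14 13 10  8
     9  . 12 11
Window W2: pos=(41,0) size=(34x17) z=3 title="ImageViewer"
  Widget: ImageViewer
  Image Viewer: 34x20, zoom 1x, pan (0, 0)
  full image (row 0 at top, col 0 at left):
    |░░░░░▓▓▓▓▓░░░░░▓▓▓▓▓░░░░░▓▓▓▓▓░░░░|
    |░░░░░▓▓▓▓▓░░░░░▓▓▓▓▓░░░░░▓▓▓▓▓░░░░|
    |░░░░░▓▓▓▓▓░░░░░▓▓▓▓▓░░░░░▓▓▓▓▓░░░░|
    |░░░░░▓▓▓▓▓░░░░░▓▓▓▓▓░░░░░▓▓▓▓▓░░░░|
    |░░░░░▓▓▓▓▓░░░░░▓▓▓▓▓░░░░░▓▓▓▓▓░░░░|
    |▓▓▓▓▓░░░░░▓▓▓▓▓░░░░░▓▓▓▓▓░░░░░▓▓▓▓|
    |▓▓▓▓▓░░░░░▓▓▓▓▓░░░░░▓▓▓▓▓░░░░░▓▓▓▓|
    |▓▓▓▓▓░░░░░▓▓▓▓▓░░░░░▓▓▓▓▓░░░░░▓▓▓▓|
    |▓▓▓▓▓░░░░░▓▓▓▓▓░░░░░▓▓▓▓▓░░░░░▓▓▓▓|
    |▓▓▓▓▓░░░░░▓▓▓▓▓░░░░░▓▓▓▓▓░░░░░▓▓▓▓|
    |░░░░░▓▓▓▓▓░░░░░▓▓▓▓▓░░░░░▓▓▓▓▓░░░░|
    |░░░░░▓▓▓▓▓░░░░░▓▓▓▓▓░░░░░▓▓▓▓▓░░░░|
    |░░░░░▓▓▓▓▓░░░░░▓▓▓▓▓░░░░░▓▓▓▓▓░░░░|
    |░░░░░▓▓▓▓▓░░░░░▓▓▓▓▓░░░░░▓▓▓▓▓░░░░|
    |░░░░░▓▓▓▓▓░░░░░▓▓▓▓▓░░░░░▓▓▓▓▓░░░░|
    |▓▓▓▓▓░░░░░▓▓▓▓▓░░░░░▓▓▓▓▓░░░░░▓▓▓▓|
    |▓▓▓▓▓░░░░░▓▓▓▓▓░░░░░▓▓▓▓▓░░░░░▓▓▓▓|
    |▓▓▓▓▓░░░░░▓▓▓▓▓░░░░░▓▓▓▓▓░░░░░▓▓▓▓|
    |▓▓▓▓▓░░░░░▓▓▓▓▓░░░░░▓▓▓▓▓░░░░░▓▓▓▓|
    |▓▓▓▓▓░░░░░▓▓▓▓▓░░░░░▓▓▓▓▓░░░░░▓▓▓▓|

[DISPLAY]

────────────────────────────┠──────────
━━━━━━━━━━━━━━━━━━━━━━━┓   ▲┃░░░░░▓▓▓▓▓
Puzzle                 ┃   █┃░░░░░▓▓▓▓▓
───────────────────────┨   ░┃░░░░░▓▓▓▓▓
──┬────┬────┐          ┃   ░┃░░░░░▓▓▓▓▓
3 │  2 │  7 │          ┃   ░┃░░░░░▓▓▓▓▓
──┼────┼────┤          ┃   ░┃▓▓▓▓▓░░░░░
5 │  6 │  4 │          ┃   ░┃▓▓▓▓▓░░░░░
──┼────┼────┤          ┃   ░┃▓▓▓▓▓░░░░░
3 │ 10 │  8 │          ┃   ░┃▓▓▓▓▓░░░░░
──┼────┼────┤          ┃   ░┃▓▓▓▓▓░░░░░
  │ 12 │ 11 │          ┃   ░┃░░░░░▓▓▓▓▓
──┴────┴────┘          ┃   ░┃░░░░░▓▓▓▓▓
━━━━━━━━━━━━━━━━━━━━━━━┛   ░┃░░░░░▓▓▓▓▓
e,New York,75.00,13,40     ▼┗━━━━━━━━━━


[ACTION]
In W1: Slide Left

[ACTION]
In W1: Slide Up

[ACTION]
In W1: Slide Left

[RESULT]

────────────────────────────┠──────────
━━━━━━━━━━━━━━━━━━━━━━━┓   ▲┃░░░░░▓▓▓▓▓
Puzzle                 ┃   █┃░░░░░▓▓▓▓▓
───────────────────────┨   ░┃░░░░░▓▓▓▓▓
──┬────┬────┐          ┃   ░┃░░░░░▓▓▓▓▓
3 │  2 │  7 │          ┃   ░┃░░░░░▓▓▓▓▓
──┼────┼────┤          ┃   ░┃▓▓▓▓▓░░░░░
5 │  6 │  4 │          ┃   ░┃▓▓▓▓▓░░░░░
──┼────┼────┤          ┃   ░┃▓▓▓▓▓░░░░░
3 │ 10 │  8 │          ┃   ░┃▓▓▓▓▓░░░░░
──┼────┼────┤          ┃   ░┃▓▓▓▓▓░░░░░
2 │ 11 │    │          ┃   ░┃░░░░░▓▓▓▓▓
──┴────┴────┘          ┃   ░┃░░░░░▓▓▓▓▓
━━━━━━━━━━━━━━━━━━━━━━━┛   ░┃░░░░░▓▓▓▓▓
e,New York,75.00,13,40     ▼┗━━━━━━━━━━


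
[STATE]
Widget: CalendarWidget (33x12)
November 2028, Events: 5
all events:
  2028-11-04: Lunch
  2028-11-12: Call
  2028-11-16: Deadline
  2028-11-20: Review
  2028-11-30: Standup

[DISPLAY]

          November 2028          
Mo Tu We Th Fr Sa Su             
       1  2  3  4*  5            
 6  7  8  9 10 11 12*            
13 14 15 16* 17 18 19            
20* 21 22 23 24 25 26            
27 28 29 30*                     
                                 
                                 
                                 
                                 
                                 


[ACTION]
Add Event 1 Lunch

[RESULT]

          November 2028          
Mo Tu We Th Fr Sa Su             
       1*  2  3  4*  5           
 6  7  8  9 10 11 12*            
13 14 15 16* 17 18 19            
20* 21 22 23 24 25 26            
27 28 29 30*                     
                                 
                                 
                                 
                                 
                                 


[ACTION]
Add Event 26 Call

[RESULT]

          November 2028          
Mo Tu We Th Fr Sa Su             
       1*  2  3  4*  5           
 6  7  8  9 10 11 12*            
13 14 15 16* 17 18 19            
20* 21 22 23 24 25 26*           
27 28 29 30*                     
                                 
                                 
                                 
                                 
                                 


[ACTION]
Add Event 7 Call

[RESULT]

          November 2028          
Mo Tu We Th Fr Sa Su             
       1*  2  3  4*  5           
 6  7*  8  9 10 11 12*           
13 14 15 16* 17 18 19            
20* 21 22 23 24 25 26*           
27 28 29 30*                     
                                 
                                 
                                 
                                 
                                 


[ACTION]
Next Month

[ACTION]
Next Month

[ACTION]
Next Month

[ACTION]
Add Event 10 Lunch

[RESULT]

          February 2029          
Mo Tu We Th Fr Sa Su             
          1  2  3  4             
 5  6  7  8  9 10* 11            
12 13 14 15 16 17 18             
19 20 21 22 23 24 25             
26 27 28                         
                                 
                                 
                                 
                                 
                                 


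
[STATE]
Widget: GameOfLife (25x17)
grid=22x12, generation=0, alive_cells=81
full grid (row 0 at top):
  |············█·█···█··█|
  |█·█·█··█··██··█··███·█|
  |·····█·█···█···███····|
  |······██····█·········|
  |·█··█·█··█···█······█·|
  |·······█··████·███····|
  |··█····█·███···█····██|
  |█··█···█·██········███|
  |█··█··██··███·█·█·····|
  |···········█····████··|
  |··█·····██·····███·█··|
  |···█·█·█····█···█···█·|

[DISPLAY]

Gen: 0                   
············█·█···█··█   
█·█·█··█··██··█··███·█   
·····█·█···█···███····   
······██····█·········   
·█··█·█··█···█······█·   
·······█··████·███····   
··█····█·███···█····██   
█··█···█·██········███   
█··█··██··███·█·█·····   
···········█····████··   
··█·····██·····███·█··   
···█·█·█····█···█···█·   
                         
                         
                         
                         


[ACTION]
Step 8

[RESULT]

Gen: 8                   
········██··█·········   
·······██··██····█····   
········█·········█···   
········█········█····   
········█···█···█·····   
······█·█···········█·   
··█·········███·····█·   
··█····█·█·········██·   
··█······█·█···█·█·██·   
········█·█··██·█·██··   
·········██·····█··██·   
···············█····█·   
                         
                         
                         
                         


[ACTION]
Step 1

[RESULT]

Gen: 9                   
·······███·██·········   
·······█···██·········   
········██·······██···   
·······███·······█····   
········██············   
·······█····█·········   
·······██····█······██   
·███····█·█·███···█··█   
·········█····████····   
········█··█··█·█·····   
·········██···█·███·█·   
···················██·   
                         
                         
                         
                         


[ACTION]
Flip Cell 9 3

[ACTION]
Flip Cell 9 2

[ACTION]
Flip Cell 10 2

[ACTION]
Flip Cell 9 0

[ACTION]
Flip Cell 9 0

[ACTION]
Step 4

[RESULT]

Gen: 13                  
·······██·············   
······█···█···········   
·······██·██·····██···   
·······██··█·····██···   
······················   
··········█···········   
········███··████··█·█   
███·····███··██████···   
█··██····███····██···█   
██··█········███··█·█·   
··███········█·█████··   
················█·····   
                         
                         
                         
                         


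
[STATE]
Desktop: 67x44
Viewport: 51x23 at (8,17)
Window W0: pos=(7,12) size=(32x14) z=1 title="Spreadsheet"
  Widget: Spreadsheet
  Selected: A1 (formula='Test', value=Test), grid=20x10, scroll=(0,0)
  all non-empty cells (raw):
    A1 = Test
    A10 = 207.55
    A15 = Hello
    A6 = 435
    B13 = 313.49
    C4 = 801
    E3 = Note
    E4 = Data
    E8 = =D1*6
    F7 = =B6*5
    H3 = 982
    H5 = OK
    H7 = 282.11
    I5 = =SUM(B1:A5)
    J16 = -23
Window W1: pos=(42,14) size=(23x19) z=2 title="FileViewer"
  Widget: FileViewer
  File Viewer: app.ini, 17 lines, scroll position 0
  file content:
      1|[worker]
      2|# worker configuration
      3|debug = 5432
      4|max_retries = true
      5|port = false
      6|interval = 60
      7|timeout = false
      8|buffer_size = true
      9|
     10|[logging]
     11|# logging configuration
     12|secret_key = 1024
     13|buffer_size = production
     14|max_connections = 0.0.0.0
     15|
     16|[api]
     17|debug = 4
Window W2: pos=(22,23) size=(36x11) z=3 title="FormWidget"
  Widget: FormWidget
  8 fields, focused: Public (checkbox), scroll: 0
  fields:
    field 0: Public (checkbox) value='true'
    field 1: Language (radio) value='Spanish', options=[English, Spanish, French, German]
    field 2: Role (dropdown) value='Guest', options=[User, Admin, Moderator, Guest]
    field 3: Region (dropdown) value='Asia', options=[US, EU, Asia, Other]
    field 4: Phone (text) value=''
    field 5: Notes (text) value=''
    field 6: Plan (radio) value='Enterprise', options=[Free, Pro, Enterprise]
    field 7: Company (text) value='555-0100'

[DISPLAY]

------------------------------┃   ┃[worker]        
  1 [Test]         0       0  ┃   ┃# worker configu
  2        0       0       0  ┃   ┃debug = 5432    
  3        0       0       0  ┃   ┃max_retries = tr
  4        0       0     801  ┃   ┃port = false    
  5        0       0       0  ┃   ┃interval = 60   
  6      435  ┏━━━━━━━━━━━━━━━━━━━━━━━━━━━━━━━━━━┓ 
  7        0  ┃ FormWidget                       ┃r
━━━━━━━━━━━━━━┠──────────────────────────────────┨ 
              ┃> Public:     [x]                 ┃ 
              ┃  Language:   ( ) English  (●) Spa┃g
              ┃  Role:       [Guest            ▼]┃2
              ┃  Region:     [Asia             ▼]┃r
              ┃  Phone:      [                  ]┃ 
              ┃  Notes:      [                  ]┃ 
              ┃  Plan:       ( ) Free  ( ) Pro  (┃━
              ┗━━━━━━━━━━━━━━━━━━━━━━━━━━━━━━━━━━┛ 
                                                   
                                                   
                                                   
                                                   
                                                   
                                                   


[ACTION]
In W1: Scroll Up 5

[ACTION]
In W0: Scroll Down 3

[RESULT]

------------------------------┃   ┃[worker]        
  4        0       0     801  ┃   ┃# worker configu
  5        0       0       0  ┃   ┃debug = 5432    
  6      435       0       0  ┃   ┃max_retries = tr
  7        0       0       0  ┃   ┃port = false    
  8        0       0       0  ┃   ┃interval = 60   
  9        0  ┏━━━━━━━━━━━━━━━━━━━━━━━━━━━━━━━━━━┓ 
 10   207.55  ┃ FormWidget                       ┃r
━━━━━━━━━━━━━━┠──────────────────────────────────┨ 
              ┃> Public:     [x]                 ┃ 
              ┃  Language:   ( ) English  (●) Spa┃g
              ┃  Role:       [Guest            ▼]┃2
              ┃  Region:     [Asia             ▼]┃r
              ┃  Phone:      [                  ]┃ 
              ┃  Notes:      [                  ]┃ 
              ┃  Plan:       ( ) Free  ( ) Pro  (┃━
              ┗━━━━━━━━━━━━━━━━━━━━━━━━━━━━━━━━━━┛ 
                                                   
                                                   
                                                   
                                                   
                                                   
                                                   


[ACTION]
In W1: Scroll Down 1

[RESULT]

------------------------------┃   ┃# worker configu
  4        0       0     801  ┃   ┃debug = 5432    
  5        0       0       0  ┃   ┃max_retries = tr
  6      435       0       0  ┃   ┃port = false    
  7        0       0       0  ┃   ┃interval = 60   
  8        0       0       0  ┃   ┃timeout = false 
  9        0  ┏━━━━━━━━━━━━━━━━━━━━━━━━━━━━━━━━━━┓r
 10   207.55  ┃ FormWidget                       ┃ 
━━━━━━━━━━━━━━┠──────────────────────────────────┨ 
              ┃> Public:     [x]                 ┃g
              ┃  Language:   ( ) English  (●) Spa┃2
              ┃  Role:       [Guest            ▼]┃r
              ┃  Region:     [Asia             ▼]┃ 
              ┃  Phone:      [                  ]┃ 
              ┃  Notes:      [                  ]┃ 
              ┃  Plan:       ( ) Free  ( ) Pro  (┃━
              ┗━━━━━━━━━━━━━━━━━━━━━━━━━━━━━━━━━━┛ 
                                                   
                                                   
                                                   
                                                   
                                                   
                                                   


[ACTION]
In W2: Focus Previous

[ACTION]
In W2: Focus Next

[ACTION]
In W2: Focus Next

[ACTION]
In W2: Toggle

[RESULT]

------------------------------┃   ┃# worker configu
  4        0       0     801  ┃   ┃debug = 5432    
  5        0       0       0  ┃   ┃max_retries = tr
  6      435       0       0  ┃   ┃port = false    
  7        0       0       0  ┃   ┃interval = 60   
  8        0       0       0  ┃   ┃timeout = false 
  9        0  ┏━━━━━━━━━━━━━━━━━━━━━━━━━━━━━━━━━━┓r
 10   207.55  ┃ FormWidget                       ┃ 
━━━━━━━━━━━━━━┠──────────────────────────────────┨ 
              ┃  Public:     [x]                 ┃g
              ┃> Language:   ( ) English  (●) Spa┃2
              ┃  Role:       [Guest            ▼]┃r
              ┃  Region:     [Asia             ▼]┃ 
              ┃  Phone:      [                  ]┃ 
              ┃  Notes:      [                  ]┃ 
              ┃  Plan:       ( ) Free  ( ) Pro  (┃━
              ┗━━━━━━━━━━━━━━━━━━━━━━━━━━━━━━━━━━┛ 
                                                   
                                                   
                                                   
                                                   
                                                   
                                                   


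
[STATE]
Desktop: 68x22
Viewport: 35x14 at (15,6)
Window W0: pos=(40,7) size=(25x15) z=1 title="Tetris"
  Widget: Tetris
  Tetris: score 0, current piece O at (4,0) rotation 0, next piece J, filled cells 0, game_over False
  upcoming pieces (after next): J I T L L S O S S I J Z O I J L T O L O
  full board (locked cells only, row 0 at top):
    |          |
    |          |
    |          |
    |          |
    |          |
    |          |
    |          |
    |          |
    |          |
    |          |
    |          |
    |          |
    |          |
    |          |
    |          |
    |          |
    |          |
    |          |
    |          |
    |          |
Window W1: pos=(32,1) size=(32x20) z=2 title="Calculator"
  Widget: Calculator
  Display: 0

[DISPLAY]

                 ┃│ 7 │ 8 │ 9 │ ÷ │
                 ┃├───┼───┼───┼───┤
                 ┃│ 4 │ 5 │ 6 │ × │
                 ┃├───┼───┼───┼───┤
                 ┃│ 1 │ 2 │ 3 │ - │
                 ┃├───┼───┼───┼───┤
                 ┃│ 0 │ . │ = │ + │
                 ┃├───┼───┼───┼───┤
                 ┃│ C │ MC│ MR│ M+│
                 ┃└───┴───┴───┴───┘
                 ┃                 
                 ┃                 
                 ┃                 
                 ┃                 


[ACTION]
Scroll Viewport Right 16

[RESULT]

 ┃│ 7 │ 8 │ 9 │ ÷ │             ┃  
 ┃├───┼───┼───┼───┤             ┃┓ 
 ┃│ 4 │ 5 │ 6 │ × │             ┃┃ 
 ┃├───┼───┼───┼───┤             ┃┨ 
 ┃│ 1 │ 2 │ 3 │ - │             ┃┃ 
 ┃├───┼───┼───┼───┤             ┃┃ 
 ┃│ 0 │ . │ = │ + │             ┃┃ 
 ┃├───┼───┼───┼───┤             ┃┃ 
 ┃│ C │ MC│ MR│ M+│             ┃┃ 
 ┃└───┴───┴───┴───┘             ┃┃ 
 ┃                              ┃┃ 
 ┃                              ┃┃ 
 ┃                              ┃┃ 
 ┃                              ┃┃ 


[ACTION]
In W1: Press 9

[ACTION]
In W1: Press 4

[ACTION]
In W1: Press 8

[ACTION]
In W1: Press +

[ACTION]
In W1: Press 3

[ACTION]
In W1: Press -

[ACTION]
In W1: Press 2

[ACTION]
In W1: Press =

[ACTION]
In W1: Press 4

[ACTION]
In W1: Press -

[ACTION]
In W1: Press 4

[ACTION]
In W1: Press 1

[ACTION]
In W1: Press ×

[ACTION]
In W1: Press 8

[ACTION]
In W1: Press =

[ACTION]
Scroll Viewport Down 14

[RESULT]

 ┃│ 4 │ 5 │ 6 │ × │             ┃┃ 
 ┃├───┼───┼───┼───┤             ┃┨ 
 ┃│ 1 │ 2 │ 3 │ - │             ┃┃ 
 ┃├───┼───┼───┼───┤             ┃┃ 
 ┃│ 0 │ . │ = │ + │             ┃┃ 
 ┃├───┼───┼───┼───┤             ┃┃ 
 ┃│ C │ MC│ MR│ M+│             ┃┃ 
 ┃└───┴───┴───┴───┘             ┃┃ 
 ┃                              ┃┃ 
 ┃                              ┃┃ 
 ┃                              ┃┃ 
 ┃                              ┃┃ 
 ┗━━━━━━━━━━━━━━━━━━━━━━━━━━━━━━┛┃ 
         ┗━━━━━━━━━━━━━━━━━━━━━━━┛ 


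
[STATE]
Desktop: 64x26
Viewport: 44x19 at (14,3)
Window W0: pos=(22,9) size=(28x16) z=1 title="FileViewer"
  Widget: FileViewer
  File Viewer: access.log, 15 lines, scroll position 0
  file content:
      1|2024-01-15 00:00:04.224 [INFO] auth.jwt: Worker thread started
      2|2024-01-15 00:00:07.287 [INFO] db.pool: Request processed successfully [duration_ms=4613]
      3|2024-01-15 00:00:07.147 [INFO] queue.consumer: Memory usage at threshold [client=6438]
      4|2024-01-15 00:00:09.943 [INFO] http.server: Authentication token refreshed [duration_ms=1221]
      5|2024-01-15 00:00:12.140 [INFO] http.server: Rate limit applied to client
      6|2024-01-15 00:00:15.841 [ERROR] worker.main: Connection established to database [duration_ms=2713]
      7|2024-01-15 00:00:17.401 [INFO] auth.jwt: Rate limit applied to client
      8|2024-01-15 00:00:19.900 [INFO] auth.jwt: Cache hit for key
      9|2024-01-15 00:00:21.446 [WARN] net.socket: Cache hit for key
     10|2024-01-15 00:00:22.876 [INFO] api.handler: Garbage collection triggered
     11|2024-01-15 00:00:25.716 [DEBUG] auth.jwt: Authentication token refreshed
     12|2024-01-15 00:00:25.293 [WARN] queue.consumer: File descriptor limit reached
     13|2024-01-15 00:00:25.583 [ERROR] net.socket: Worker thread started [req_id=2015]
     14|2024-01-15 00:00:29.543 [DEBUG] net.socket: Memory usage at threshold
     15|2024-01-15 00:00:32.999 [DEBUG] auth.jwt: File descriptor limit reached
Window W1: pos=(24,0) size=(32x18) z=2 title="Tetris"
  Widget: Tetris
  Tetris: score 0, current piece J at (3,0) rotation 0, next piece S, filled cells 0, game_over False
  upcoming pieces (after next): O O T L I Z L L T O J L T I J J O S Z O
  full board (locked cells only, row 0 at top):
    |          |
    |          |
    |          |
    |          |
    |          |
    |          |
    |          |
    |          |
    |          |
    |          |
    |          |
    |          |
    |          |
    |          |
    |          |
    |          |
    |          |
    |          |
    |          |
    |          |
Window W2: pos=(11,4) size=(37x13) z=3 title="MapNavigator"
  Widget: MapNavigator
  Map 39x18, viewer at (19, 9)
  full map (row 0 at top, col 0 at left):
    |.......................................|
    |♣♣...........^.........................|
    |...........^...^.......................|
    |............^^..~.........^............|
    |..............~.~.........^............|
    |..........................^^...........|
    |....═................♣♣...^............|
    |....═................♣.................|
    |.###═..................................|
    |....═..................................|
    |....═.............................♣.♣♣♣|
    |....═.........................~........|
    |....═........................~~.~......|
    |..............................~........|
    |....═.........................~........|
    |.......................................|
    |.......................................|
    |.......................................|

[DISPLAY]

          ┃          │Next:              ┃  
━━━━━━━━━━━━━━━━━━━━━━━━━━━━━━━━━┓       ┃  
apNavigator                      ┃       ┃  
─────────────────────────────────┨       ┃  
......................^^.........┃       ┃  
═................♣♣...^..........┃       ┃  
═................♣...............┃       ┃  
═................................┃       ┃  
═..............@.................┃       ┃  
═.............................♣.♣┃       ┃  
═.........................~......┃       ┃  
═........................~~.~....┃       ┃  
..........................~......┃       ┃  
━━━━━━━━━━━━━━━━━━━━━━━━━━━━━━━━━┛       ┃  
        ┃2┗━━━━━━━━━━━━━━━━━━━━━━━━━━━━━━┛  
        ┃2024-01-15 00:00:17.401 [░┃        
        ┃2024-01-15 00:00:19.900 [░┃        
        ┃2024-01-15 00:00:21.446 [░┃        
        ┃2024-01-15 00:00:22.876 [░┃        


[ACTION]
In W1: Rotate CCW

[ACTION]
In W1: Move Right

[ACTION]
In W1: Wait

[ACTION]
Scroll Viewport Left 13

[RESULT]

                       ┃          │Next:    
          ┏━━━━━━━━━━━━━━━━━━━━━━━━━━━━━━━━━
          ┃ MapNavigator                    
          ┠─────────────────────────────────
          ┃........................^^.......
          ┃..═................♣♣...^........
          ┃..═................♣.............
          ┃##═..............................
          ┃..═..............@...............
          ┃..═.............................♣
          ┃..═.........................~....
          ┃..═........................~~.~..
          ┃............................~....
          ┗━━━━━━━━━━━━━━━━━━━━━━━━━━━━━━━━━
                     ┃2┗━━━━━━━━━━━━━━━━━━━━
                     ┃2024-01-15 00:00:17.40
                     ┃2024-01-15 00:00:19.90
                     ┃2024-01-15 00:00:21.44
                     ┃2024-01-15 00:00:22.87
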